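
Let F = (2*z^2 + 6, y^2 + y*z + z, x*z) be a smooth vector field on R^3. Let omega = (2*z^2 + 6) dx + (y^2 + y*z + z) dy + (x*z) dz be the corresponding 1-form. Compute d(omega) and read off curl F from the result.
d(omega) = (-y - 1) dy ∧ dz + (3*z) dz ∧ dx + (0) dx ∧ dy; curl F = (-y - 1, 3*z, 0)

d omega = sum_{i<j} (∂f_j/∂x_i - ∂f_i/∂x_j) dx_i ∧ dx_j. Under the identification (dy ∧ dz, dz ∧ dx, dx ∧ dy) ↔ (e_x, e_y, e_z), the coefficients are exactly the components of curl F. Compute:
  ∂R/∂y - ∂Q/∂z = (0) - (y + 1) = -y - 1
  ∂P/∂z - ∂R/∂x = (4*z) - (z) = 3*z
  ∂Q/∂x - ∂P/∂y = (0) - (0) = 0.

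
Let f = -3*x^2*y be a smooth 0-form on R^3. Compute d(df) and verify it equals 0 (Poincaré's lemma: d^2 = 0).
d(df) = 0

Step 1: df = sum_i (∂f/∂x_i) dx_i = (-6*x*y) dx + (-3*x^2) dy + (0) dz.
Step 2: Apply d again. Using the 1-form formula, the coefficient of dx ∧ dy in d(df) is ∂^2 f/∂x ∂y - ∂^2 f/∂y ∂x = (-6*x) - (-6*x) = 0 (equality of mixed partials for smooth f).
Similarly for dx ∧ dz and dy ∧ dz — all coefficients vanish. So d(df) = 0.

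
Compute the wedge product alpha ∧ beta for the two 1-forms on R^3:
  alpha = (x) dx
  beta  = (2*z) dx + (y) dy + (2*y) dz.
alpha ∧ beta = (x*y) dx ∧ dy + (2*x*y) dx ∧ dz

Distribute the wedge, using dx_i ∧ dx_j = -dx_j ∧ dx_i and dx_i ∧ dx_i = 0. For each pair (i, j) with i < j, the coefficient of dx_i ∧ dx_j in alpha ∧ beta is (alpha_i * beta_j - alpha_j * beta_i). Collecting: alpha ∧ beta = (x*y) dx ∧ dy + (2*x*y) dx ∧ dz.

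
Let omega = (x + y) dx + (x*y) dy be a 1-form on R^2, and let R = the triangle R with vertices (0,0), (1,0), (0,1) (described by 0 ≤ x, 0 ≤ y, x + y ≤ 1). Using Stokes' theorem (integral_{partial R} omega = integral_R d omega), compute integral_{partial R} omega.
integral_(partial R) omega = -1/3

Stokes: integral_partial_R omega = integral_R d omega with d omega = (∂Q/∂x - ∂P/∂y) dx ∧ dy.
  ∂Q/∂x = y
  ∂P/∂y = 1
  integrand = ∂Q/∂x - ∂P/∂y = y - 1.
Integrating over R: integral_0^1 integral_0^{1-x} (y - 1) dy dx = -1/3.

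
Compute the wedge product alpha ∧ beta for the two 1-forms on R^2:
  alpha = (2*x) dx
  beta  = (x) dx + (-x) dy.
alpha ∧ beta = (-2*x^2) dx ∧ dy

Distribute the wedge, using dx_i ∧ dx_j = -dx_j ∧ dx_i and dx_i ∧ dx_i = 0. For each pair (i, j) with i < j, the coefficient of dx_i ∧ dx_j in alpha ∧ beta is (alpha_i * beta_j - alpha_j * beta_i). Collecting: alpha ∧ beta = (-2*x^2) dx ∧ dy.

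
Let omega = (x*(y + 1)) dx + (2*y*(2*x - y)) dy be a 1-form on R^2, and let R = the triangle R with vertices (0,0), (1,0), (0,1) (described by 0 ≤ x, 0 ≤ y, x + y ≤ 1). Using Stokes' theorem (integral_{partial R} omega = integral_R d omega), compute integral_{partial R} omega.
integral_(partial R) omega = 1/2

Stokes: integral_partial_R omega = integral_R d omega with d omega = (∂Q/∂x - ∂P/∂y) dx ∧ dy.
  ∂Q/∂x = 4*y
  ∂P/∂y = x
  integrand = ∂Q/∂x - ∂P/∂y = -x + 4*y.
Integrating over R: integral_0^1 integral_0^{1-x} (-x + 4*y) dy dx = 1/2.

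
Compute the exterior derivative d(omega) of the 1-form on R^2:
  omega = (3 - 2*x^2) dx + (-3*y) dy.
d(omega) = 0

For a 1-form omega = sum_i f_i dx_i, the exterior derivative is
  d(omega) = sum_{i < j} (∂f_j/∂x_i - ∂f_i/∂x_j) dx_i ∧ dx_j.

Assembling: d(omega) = 0.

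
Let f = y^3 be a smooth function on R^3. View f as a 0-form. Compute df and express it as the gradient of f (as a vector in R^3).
df = (0) dx + (3*y^2) dy + (0) dz; grad f = (0, 3*y^2, 0)

For a 0-form f, d f = (∂f/∂x) dx + (∂f/∂y) dy + (∂f/∂z) dz. The components of the vector representation are exactly the entries of grad f in Cartesian coordinates:
  ∂f/∂x = 0
  ∂f/∂y = 3*y^2
  ∂f/∂z = 0.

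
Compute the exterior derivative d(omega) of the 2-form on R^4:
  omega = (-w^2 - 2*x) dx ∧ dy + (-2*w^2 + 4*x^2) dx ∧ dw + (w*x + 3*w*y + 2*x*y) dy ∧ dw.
d(omega) = (-w + 2*y) dx ∧ dy ∧ dw

For a 2-form omega = sum_{i<j} g_{ij} dx_i ∧ dx_j, the exterior derivative is
  d(omega) = sum_{i<j} d(g_{ij}) ∧ dx_i ∧ dx_j = sum_{i<j, k} (∂g_{ij}/∂x_k) dx_k ∧ dx_i ∧ dx_j.
Expand each term, using dx_k ∧ dx_i ∧ dx_j = sgn(permutation) dx_{(a)} ∧ dx_{(b)} ∧ dx_{(c)} with (a < b < c) sorted:
  d(-w^2 - 2*x) includes (∂/∂w)(-w^2 - 2*x) dw = (-2*w) dw, which multiplied by dx ∧ dy gives (-2*w) dx ∧ dy ∧ dw
  d(w*x + 3*w*y + 2*x*y) includes (∂/∂x)(w*x + 3*w*y + 2*x*y) dx = (w + 2*y) dx, which multiplied by dy ∧ dw gives (w + 2*y) dx ∧ dy ∧ dw
Collecting like 3-forms: d(omega) = (-w + 2*y) dx ∧ dy ∧ dw.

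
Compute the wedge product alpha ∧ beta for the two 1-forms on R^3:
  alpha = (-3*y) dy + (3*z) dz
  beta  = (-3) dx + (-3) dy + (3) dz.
alpha ∧ beta = (-9*y) dx ∧ dy + (-9*y + 9*z) dy ∧ dz + (9*z) dx ∧ dz

Distribute the wedge, using dx_i ∧ dx_j = -dx_j ∧ dx_i and dx_i ∧ dx_i = 0. For each pair (i, j) with i < j, the coefficient of dx_i ∧ dx_j in alpha ∧ beta is (alpha_i * beta_j - alpha_j * beta_i). Collecting: alpha ∧ beta = (-9*y) dx ∧ dy + (-9*y + 9*z) dy ∧ dz + (9*z) dx ∧ dz.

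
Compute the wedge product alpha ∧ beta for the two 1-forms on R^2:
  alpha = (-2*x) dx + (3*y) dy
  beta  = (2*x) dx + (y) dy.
alpha ∧ beta = (-8*x*y) dx ∧ dy

Distribute the wedge, using dx_i ∧ dx_j = -dx_j ∧ dx_i and dx_i ∧ dx_i = 0. For each pair (i, j) with i < j, the coefficient of dx_i ∧ dx_j in alpha ∧ beta is (alpha_i * beta_j - alpha_j * beta_i). Collecting: alpha ∧ beta = (-8*x*y) dx ∧ dy.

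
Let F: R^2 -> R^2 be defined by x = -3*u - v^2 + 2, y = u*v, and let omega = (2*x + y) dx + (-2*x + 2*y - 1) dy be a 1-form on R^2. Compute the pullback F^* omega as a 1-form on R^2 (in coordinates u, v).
F^* omega = (2*u*v^2 + 3*u*v + 18*u + 2*v^3 + 6*v^2 - 5*v - 12) du + (2*u^2*v + 6*u^2 + 12*u*v - 5*u + 4*v^3 - 8*v) dv

Using F^*(f dg) = (f ∘ F) d(g ∘ F), substitute each coordinate x_i by F_i(u, v) in f_i, and replace dx_i by d F_i = (∂F_i/∂u) du + (∂F_i/∂v) dv.
  For the x component: f_1(F) = u*v - 6*u - 2*v^2 + 4; d F_1 = (-3) du + (-2*v) dv
  For the y component: f_2(F) = 2*u*v + 6*u + 2*v^2 - 5; d F_2 = (v) du + (u) dv
Combining and collecting du, dv coefficients:
  coeff of du: 2*u*v^2 + 3*u*v + 18*u + 2*v^3 + 6*v^2 - 5*v - 12
  coeff of dv: 2*u^2*v + 6*u^2 + 12*u*v - 5*u + 4*v^3 - 8*v
F^* omega = (2*u*v^2 + 3*u*v + 18*u + 2*v^3 + 6*v^2 - 5*v - 12) du + (2*u^2*v + 6*u^2 + 12*u*v - 5*u + 4*v^3 - 8*v) dv.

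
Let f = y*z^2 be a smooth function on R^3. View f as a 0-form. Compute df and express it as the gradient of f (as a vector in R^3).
df = (0) dx + (z^2) dy + (2*y*z) dz; grad f = (0, z^2, 2*y*z)

For a 0-form f, d f = (∂f/∂x) dx + (∂f/∂y) dy + (∂f/∂z) dz. The components of the vector representation are exactly the entries of grad f in Cartesian coordinates:
  ∂f/∂x = 0
  ∂f/∂y = z^2
  ∂f/∂z = 2*y*z.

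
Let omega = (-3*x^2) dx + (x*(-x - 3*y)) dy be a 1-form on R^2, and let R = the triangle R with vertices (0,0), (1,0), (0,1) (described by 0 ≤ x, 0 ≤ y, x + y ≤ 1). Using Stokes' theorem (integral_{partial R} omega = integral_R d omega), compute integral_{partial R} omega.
integral_(partial R) omega = -5/6

Stokes: integral_partial_R omega = integral_R d omega with d omega = (∂Q/∂x - ∂P/∂y) dx ∧ dy.
  ∂Q/∂x = -2*x - 3*y
  ∂P/∂y = 0
  integrand = ∂Q/∂x - ∂P/∂y = -2*x - 3*y.
Integrating over R: integral_0^1 integral_0^{1-x} (-2*x - 3*y) dy dx = -5/6.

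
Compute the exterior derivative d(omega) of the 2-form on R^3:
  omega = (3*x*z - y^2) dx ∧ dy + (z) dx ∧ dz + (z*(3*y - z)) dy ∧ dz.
d(omega) = (3*x) dx ∧ dy ∧ dz

For a 2-form omega = sum_{i<j} g_{ij} dx_i ∧ dx_j, the exterior derivative is
  d(omega) = sum_{i<j} d(g_{ij}) ∧ dx_i ∧ dx_j = sum_{i<j, k} (∂g_{ij}/∂x_k) dx_k ∧ dx_i ∧ dx_j.
Expand each term, using dx_k ∧ dx_i ∧ dx_j = sgn(permutation) dx_{(a)} ∧ dx_{(b)} ∧ dx_{(c)} with (a < b < c) sorted:
  d(3*x*z - y^2) includes (∂/∂z)(3*x*z - y^2) dz = (3*x) dz, which multiplied by dx ∧ dy gives (3*x) dx ∧ dy ∧ dz
Collecting like 3-forms: d(omega) = (3*x) dx ∧ dy ∧ dz.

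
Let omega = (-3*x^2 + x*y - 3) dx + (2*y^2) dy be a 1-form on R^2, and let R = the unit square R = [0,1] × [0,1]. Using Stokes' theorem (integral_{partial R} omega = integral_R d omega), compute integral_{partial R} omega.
integral_(partial R) omega = -1/2

Stokes: integral_partial_R omega = integral_R d omega with d omega = (∂Q/∂x - ∂P/∂y) dx ∧ dy.
  ∂Q/∂x = 0
  ∂P/∂y = x
  integrand = ∂Q/∂x - ∂P/∂y = -x.
Integrating over R: integral_0^1 integral_0^1 (-x) dx dy = -1/2.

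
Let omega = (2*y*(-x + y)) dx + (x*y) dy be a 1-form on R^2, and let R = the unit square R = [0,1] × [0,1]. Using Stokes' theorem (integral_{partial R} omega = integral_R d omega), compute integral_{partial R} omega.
integral_(partial R) omega = -1/2

Stokes: integral_partial_R omega = integral_R d omega with d omega = (∂Q/∂x - ∂P/∂y) dx ∧ dy.
  ∂Q/∂x = y
  ∂P/∂y = -2*x + 4*y
  integrand = ∂Q/∂x - ∂P/∂y = 2*x - 3*y.
Integrating over R: integral_0^1 integral_0^1 (2*x - 3*y) dx dy = -1/2.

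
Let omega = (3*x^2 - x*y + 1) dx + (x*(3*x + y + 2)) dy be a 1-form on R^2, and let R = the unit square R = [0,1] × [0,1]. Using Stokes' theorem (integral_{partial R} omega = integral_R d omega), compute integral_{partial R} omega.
integral_(partial R) omega = 6

Stokes: integral_partial_R omega = integral_R d omega with d omega = (∂Q/∂x - ∂P/∂y) dx ∧ dy.
  ∂Q/∂x = 6*x + y + 2
  ∂P/∂y = -x
  integrand = ∂Q/∂x - ∂P/∂y = 7*x + y + 2.
Integrating over R: integral_0^1 integral_0^1 (7*x + y + 2) dx dy = 6.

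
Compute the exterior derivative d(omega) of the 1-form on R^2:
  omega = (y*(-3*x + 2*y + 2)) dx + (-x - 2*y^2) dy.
d(omega) = (3*x - 4*y - 3) dx ∧ dy

For a 1-form omega = sum_i f_i dx_i, the exterior derivative is
  d(omega) = sum_{i < j} (∂f_j/∂x_i - ∂f_i/∂x_j) dx_i ∧ dx_j.
  coefficient of dx ∧ dy: ∂f_2/∂x - ∂f_1/∂y = ∂(-x - 2*y^2)/∂x - ∂(y*(-3*x + 2*y + 2))/∂y = 3*x - 4*y - 3
Assembling: d(omega) = (3*x - 4*y - 3) dx ∧ dy.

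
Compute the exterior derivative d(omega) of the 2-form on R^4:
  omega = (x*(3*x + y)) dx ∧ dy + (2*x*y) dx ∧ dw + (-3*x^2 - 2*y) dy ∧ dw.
d(omega) = (-8*x) dx ∧ dy ∧ dw

For a 2-form omega = sum_{i<j} g_{ij} dx_i ∧ dx_j, the exterior derivative is
  d(omega) = sum_{i<j} d(g_{ij}) ∧ dx_i ∧ dx_j = sum_{i<j, k} (∂g_{ij}/∂x_k) dx_k ∧ dx_i ∧ dx_j.
Expand each term, using dx_k ∧ dx_i ∧ dx_j = sgn(permutation) dx_{(a)} ∧ dx_{(b)} ∧ dx_{(c)} with (a < b < c) sorted:
  d(2*x*y) includes (∂/∂y)(2*x*y) dy = (2*x) dy, which multiplied by dx ∧ dw gives (-2*x) dx ∧ dy ∧ dw
  d(-3*x^2 - 2*y) includes (∂/∂x)(-3*x^2 - 2*y) dx = (-6*x) dx, which multiplied by dy ∧ dw gives (-6*x) dx ∧ dy ∧ dw
Collecting like 3-forms: d(omega) = (-8*x) dx ∧ dy ∧ dw.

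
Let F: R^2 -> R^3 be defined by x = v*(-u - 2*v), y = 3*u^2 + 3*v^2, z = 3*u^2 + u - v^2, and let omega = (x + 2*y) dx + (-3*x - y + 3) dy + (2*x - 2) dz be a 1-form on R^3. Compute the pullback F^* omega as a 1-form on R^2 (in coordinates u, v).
F^* omega = (-18*u^3 - 5*u*v^2 - 2*u*v + 6*u - 4*v^3 - 4*v^2 - 2) du + (-6*u^3 - 41*u^2*v + 22*u*v^2 + 10*v^3 + 22*v) dv

Using F^*(f dg) = (f ∘ F) d(g ∘ F), substitute each coordinate x_i by F_i(u, v) in f_i, and replace dx_i by d F_i = (∂F_i/∂u) du + (∂F_i/∂v) dv.
  For the x component: f_1(F) = 6*u^2 - u*v + 4*v^2; d F_1 = (-v) du + (-u - 4*v) dv
  For the y component: f_2(F) = -3*u^2 + 3*u*v + 3*v^2 + 3; d F_2 = (6*u) du + (6*v) dv
  For the z component: f_3(F) = -2*u*v - 4*v^2 - 2; d F_3 = (6*u + 1) du + (-2*v) dv
Combining and collecting du, dv coefficients:
  coeff of du: -18*u^3 - 5*u*v^2 - 2*u*v + 6*u - 4*v^3 - 4*v^2 - 2
  coeff of dv: -6*u^3 - 41*u^2*v + 22*u*v^2 + 10*v^3 + 22*v
F^* omega = (-18*u^3 - 5*u*v^2 - 2*u*v + 6*u - 4*v^3 - 4*v^2 - 2) du + (-6*u^3 - 41*u^2*v + 22*u*v^2 + 10*v^3 + 22*v) dv.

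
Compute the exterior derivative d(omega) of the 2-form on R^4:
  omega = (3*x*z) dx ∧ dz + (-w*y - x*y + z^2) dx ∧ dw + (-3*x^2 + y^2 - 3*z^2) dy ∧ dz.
d(omega) = (w + x) dx ∧ dy ∧ dw + (-2*z) dx ∧ dz ∧ dw + (-6*x) dx ∧ dy ∧ dz

For a 2-form omega = sum_{i<j} g_{ij} dx_i ∧ dx_j, the exterior derivative is
  d(omega) = sum_{i<j} d(g_{ij}) ∧ dx_i ∧ dx_j = sum_{i<j, k} (∂g_{ij}/∂x_k) dx_k ∧ dx_i ∧ dx_j.
Expand each term, using dx_k ∧ dx_i ∧ dx_j = sgn(permutation) dx_{(a)} ∧ dx_{(b)} ∧ dx_{(c)} with (a < b < c) sorted:
  d(-w*y - x*y + z^2) includes (∂/∂y)(-w*y - x*y + z^2) dy = (-w - x) dy, which multiplied by dx ∧ dw gives (w + x) dx ∧ dy ∧ dw
  d(-w*y - x*y + z^2) includes (∂/∂z)(-w*y - x*y + z^2) dz = (2*z) dz, which multiplied by dx ∧ dw gives (-2*z) dx ∧ dz ∧ dw
  d(-3*x^2 + y^2 - 3*z^2) includes (∂/∂x)(-3*x^2 + y^2 - 3*z^2) dx = (-6*x) dx, which multiplied by dy ∧ dz gives (-6*x) dx ∧ dy ∧ dz
Collecting like 3-forms: d(omega) = (w + x) dx ∧ dy ∧ dw + (-2*z) dx ∧ dz ∧ dw + (-6*x) dx ∧ dy ∧ dz.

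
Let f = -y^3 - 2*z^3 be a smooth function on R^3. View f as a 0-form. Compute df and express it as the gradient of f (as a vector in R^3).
df = (0) dx + (-3*y^2) dy + (-6*z^2) dz; grad f = (0, -3*y^2, -6*z^2)

For a 0-form f, d f = (∂f/∂x) dx + (∂f/∂y) dy + (∂f/∂z) dz. The components of the vector representation are exactly the entries of grad f in Cartesian coordinates:
  ∂f/∂x = 0
  ∂f/∂y = -3*y^2
  ∂f/∂z = -6*z^2.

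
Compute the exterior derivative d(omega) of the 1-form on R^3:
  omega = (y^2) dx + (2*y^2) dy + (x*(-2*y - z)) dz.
d(omega) = (-2*y) dx ∧ dy + (-2*y - z) dx ∧ dz + (-2*x) dy ∧ dz

For a 1-form omega = sum_i f_i dx_i, the exterior derivative is
  d(omega) = sum_{i < j} (∂f_j/∂x_i - ∂f_i/∂x_j) dx_i ∧ dx_j.
  coefficient of dx ∧ dy: ∂f_2/∂x - ∂f_1/∂y = ∂(2*y^2)/∂x - ∂(y^2)/∂y = -2*y
  coefficient of dx ∧ dz: ∂f_3/∂x - ∂f_1/∂z = ∂(x*(-2*y - z))/∂x - ∂(y^2)/∂z = -2*y - z
  coefficient of dy ∧ dz: ∂f_3/∂y - ∂f_2/∂z = ∂(x*(-2*y - z))/∂y - ∂(2*y^2)/∂z = -2*x
Assembling: d(omega) = (-2*y) dx ∧ dy + (-2*y - z) dx ∧ dz + (-2*x) dy ∧ dz.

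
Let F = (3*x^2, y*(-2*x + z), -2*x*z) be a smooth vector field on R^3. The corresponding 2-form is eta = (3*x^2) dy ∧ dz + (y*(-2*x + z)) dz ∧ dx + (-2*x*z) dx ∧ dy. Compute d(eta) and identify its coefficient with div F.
d(eta) = (2*x + z) dx ∧ dy ∧ dz; div F = 2*x + z

For a 2-form in R^3 of the form above, applying d gives a 3-form with coefficient ∂P/∂x + ∂Q/∂y + ∂R/∂z:
  ∂P/∂x = 6*x
  ∂Q/∂y = -2*x + z
  ∂R/∂z = -2*x
Sum = 2*x + z, which is exactly div F.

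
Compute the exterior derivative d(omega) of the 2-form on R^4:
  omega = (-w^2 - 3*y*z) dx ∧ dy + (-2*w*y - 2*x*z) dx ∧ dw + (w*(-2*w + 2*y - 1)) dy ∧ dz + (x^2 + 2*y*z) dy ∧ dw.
d(omega) = (-3*y) dx ∧ dy ∧ dz + (2*x) dx ∧ dy ∧ dw + (2*x) dx ∧ dz ∧ dw + (-4*w - 1) dy ∧ dz ∧ dw

For a 2-form omega = sum_{i<j} g_{ij} dx_i ∧ dx_j, the exterior derivative is
  d(omega) = sum_{i<j} d(g_{ij}) ∧ dx_i ∧ dx_j = sum_{i<j, k} (∂g_{ij}/∂x_k) dx_k ∧ dx_i ∧ dx_j.
Expand each term, using dx_k ∧ dx_i ∧ dx_j = sgn(permutation) dx_{(a)} ∧ dx_{(b)} ∧ dx_{(c)} with (a < b < c) sorted:
  d(-w^2 - 3*y*z) includes (∂/∂z)(-w^2 - 3*y*z) dz = (-3*y) dz, which multiplied by dx ∧ dy gives (-3*y) dx ∧ dy ∧ dz
  d(-w^2 - 3*y*z) includes (∂/∂w)(-w^2 - 3*y*z) dw = (-2*w) dw, which multiplied by dx ∧ dy gives (-2*w) dx ∧ dy ∧ dw
  d(-2*w*y - 2*x*z) includes (∂/∂y)(-2*w*y - 2*x*z) dy = (-2*w) dy, which multiplied by dx ∧ dw gives (2*w) dx ∧ dy ∧ dw
  d(-2*w*y - 2*x*z) includes (∂/∂z)(-2*w*y - 2*x*z) dz = (-2*x) dz, which multiplied by dx ∧ dw gives (2*x) dx ∧ dz ∧ dw
  d(w*(-2*w + 2*y - 1)) includes (∂/∂w)(w*(-2*w + 2*y - 1)) dw = (-4*w + 2*y - 1) dw, which multiplied by dy ∧ dz gives (-4*w + 2*y - 1) dy ∧ dz ∧ dw
  d(x^2 + 2*y*z) includes (∂/∂x)(x^2 + 2*y*z) dx = (2*x) dx, which multiplied by dy ∧ dw gives (2*x) dx ∧ dy ∧ dw
  d(x^2 + 2*y*z) includes (∂/∂z)(x^2 + 2*y*z) dz = (2*y) dz, which multiplied by dy ∧ dw gives (-2*y) dy ∧ dz ∧ dw
Collecting like 3-forms: d(omega) = (-3*y) dx ∧ dy ∧ dz + (2*x) dx ∧ dy ∧ dw + (2*x) dx ∧ dz ∧ dw + (-4*w - 1) dy ∧ dz ∧ dw.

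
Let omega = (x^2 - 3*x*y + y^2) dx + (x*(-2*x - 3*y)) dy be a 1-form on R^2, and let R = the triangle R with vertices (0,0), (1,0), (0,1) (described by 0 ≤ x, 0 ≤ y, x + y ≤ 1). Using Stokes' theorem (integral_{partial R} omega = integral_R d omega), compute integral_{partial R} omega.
integral_(partial R) omega = -1

Stokes: integral_partial_R omega = integral_R d omega with d omega = (∂Q/∂x - ∂P/∂y) dx ∧ dy.
  ∂Q/∂x = -4*x - 3*y
  ∂P/∂y = -3*x + 2*y
  integrand = ∂Q/∂x - ∂P/∂y = -x - 5*y.
Integrating over R: integral_0^1 integral_0^{1-x} (-x - 5*y) dy dx = -1.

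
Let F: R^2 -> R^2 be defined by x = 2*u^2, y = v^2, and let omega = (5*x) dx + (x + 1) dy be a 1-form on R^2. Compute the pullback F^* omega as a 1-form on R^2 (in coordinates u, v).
F^* omega = (40*u^3) du + (2*v*(2*u^2 + 1)) dv

Using F^*(f dg) = (f ∘ F) d(g ∘ F), substitute each coordinate x_i by F_i(u, v) in f_i, and replace dx_i by d F_i = (∂F_i/∂u) du + (∂F_i/∂v) dv.
  For the x component: f_1(F) = 10*u^2; d F_1 = (4*u) du + (0) dv
  For the y component: f_2(F) = 2*u^2 + 1; d F_2 = (0) du + (2*v) dv
Combining and collecting du, dv coefficients:
  coeff of du: 40*u^3
  coeff of dv: 2*v*(2*u^2 + 1)
F^* omega = (40*u^3) du + (2*v*(2*u^2 + 1)) dv.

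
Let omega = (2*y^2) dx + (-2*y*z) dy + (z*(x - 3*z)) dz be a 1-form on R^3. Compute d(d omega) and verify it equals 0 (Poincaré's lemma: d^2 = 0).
d(d omega) = 0

Step 1: d omega = sum_{i<j} (∂f_j/∂x_i - ∂f_i/∂x_j) dx_i ∧ dx_j:
  coeff of dx ∧ dy: -4*y
  coeff of dx ∧ dz: z
  coeff of dy ∧ dz: 2*y
Step 2: Apply d again to each 2-form coefficient. The only possible 3-form in R^3 is dx ∧ dy ∧ dz, with coefficient
  ∂(coeff of dy∧dz)/∂x - ∂(coeff of dx∧dz)/∂y + ∂(coeff of dx∧dy)/∂z
  = ∂/∂x (2*y) - ∂/∂y (z) + ∂/∂z (-4*y).
Each of these terms simplifies to sums of mixed partials that cancel in pairs. The result is 0 (by equality of mixed partials for smooth functions — Schwarz / Clairaut).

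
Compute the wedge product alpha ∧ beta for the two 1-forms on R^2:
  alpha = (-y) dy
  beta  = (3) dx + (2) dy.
alpha ∧ beta = (3*y) dx ∧ dy

Distribute the wedge, using dx_i ∧ dx_j = -dx_j ∧ dx_i and dx_i ∧ dx_i = 0. For each pair (i, j) with i < j, the coefficient of dx_i ∧ dx_j in alpha ∧ beta is (alpha_i * beta_j - alpha_j * beta_i). Collecting: alpha ∧ beta = (3*y) dx ∧ dy.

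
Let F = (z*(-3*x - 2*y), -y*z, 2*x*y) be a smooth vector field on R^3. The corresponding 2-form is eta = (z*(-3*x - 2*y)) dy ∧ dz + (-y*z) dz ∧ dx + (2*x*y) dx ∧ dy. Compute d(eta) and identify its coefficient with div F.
d(eta) = (-4*z) dx ∧ dy ∧ dz; div F = -4*z

For a 2-form in R^3 of the form above, applying d gives a 3-form with coefficient ∂P/∂x + ∂Q/∂y + ∂R/∂z:
  ∂P/∂x = -3*z
  ∂Q/∂y = -z
  ∂R/∂z = 0
Sum = -4*z, which is exactly div F.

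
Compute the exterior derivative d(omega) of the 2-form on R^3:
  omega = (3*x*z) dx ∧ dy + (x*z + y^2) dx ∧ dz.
d(omega) = (3*x - 2*y) dx ∧ dy ∧ dz

For a 2-form omega = sum_{i<j} g_{ij} dx_i ∧ dx_j, the exterior derivative is
  d(omega) = sum_{i<j} d(g_{ij}) ∧ dx_i ∧ dx_j = sum_{i<j, k} (∂g_{ij}/∂x_k) dx_k ∧ dx_i ∧ dx_j.
Expand each term, using dx_k ∧ dx_i ∧ dx_j = sgn(permutation) dx_{(a)} ∧ dx_{(b)} ∧ dx_{(c)} with (a < b < c) sorted:
  d(3*x*z) includes (∂/∂z)(3*x*z) dz = (3*x) dz, which multiplied by dx ∧ dy gives (3*x) dx ∧ dy ∧ dz
  d(x*z + y^2) includes (∂/∂y)(x*z + y^2) dy = (2*y) dy, which multiplied by dx ∧ dz gives (-2*y) dx ∧ dy ∧ dz
Collecting like 3-forms: d(omega) = (3*x - 2*y) dx ∧ dy ∧ dz.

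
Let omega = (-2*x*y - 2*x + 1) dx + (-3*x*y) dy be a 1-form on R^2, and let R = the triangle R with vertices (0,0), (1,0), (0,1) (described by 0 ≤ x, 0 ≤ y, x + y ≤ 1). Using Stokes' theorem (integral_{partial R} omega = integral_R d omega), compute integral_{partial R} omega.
integral_(partial R) omega = -1/6

Stokes: integral_partial_R omega = integral_R d omega with d omega = (∂Q/∂x - ∂P/∂y) dx ∧ dy.
  ∂Q/∂x = -3*y
  ∂P/∂y = -2*x
  integrand = ∂Q/∂x - ∂P/∂y = 2*x - 3*y.
Integrating over R: integral_0^1 integral_0^{1-x} (2*x - 3*y) dy dx = -1/6.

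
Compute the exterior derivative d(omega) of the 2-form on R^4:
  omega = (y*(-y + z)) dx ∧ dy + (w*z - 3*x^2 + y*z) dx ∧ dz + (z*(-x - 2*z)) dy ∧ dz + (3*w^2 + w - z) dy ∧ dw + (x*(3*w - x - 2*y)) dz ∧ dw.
d(omega) = (y - 2*z) dx ∧ dy ∧ dz + (3*w - 2*x - 2*y + z) dx ∧ dz ∧ dw + (1 - 2*x) dy ∧ dz ∧ dw

For a 2-form omega = sum_{i<j} g_{ij} dx_i ∧ dx_j, the exterior derivative is
  d(omega) = sum_{i<j} d(g_{ij}) ∧ dx_i ∧ dx_j = sum_{i<j, k} (∂g_{ij}/∂x_k) dx_k ∧ dx_i ∧ dx_j.
Expand each term, using dx_k ∧ dx_i ∧ dx_j = sgn(permutation) dx_{(a)} ∧ dx_{(b)} ∧ dx_{(c)} with (a < b < c) sorted:
  d(y*(-y + z)) includes (∂/∂z)(y*(-y + z)) dz = (y) dz, which multiplied by dx ∧ dy gives (y) dx ∧ dy ∧ dz
  d(w*z - 3*x^2 + y*z) includes (∂/∂y)(w*z - 3*x^2 + y*z) dy = (z) dy, which multiplied by dx ∧ dz gives (-z) dx ∧ dy ∧ dz
  d(w*z - 3*x^2 + y*z) includes (∂/∂w)(w*z - 3*x^2 + y*z) dw = (z) dw, which multiplied by dx ∧ dz gives (z) dx ∧ dz ∧ dw
  d(z*(-x - 2*z)) includes (∂/∂x)(z*(-x - 2*z)) dx = (-z) dx, which multiplied by dy ∧ dz gives (-z) dx ∧ dy ∧ dz
  d(3*w^2 + w - z) includes (∂/∂z)(3*w^2 + w - z) dz = (-1) dz, which multiplied by dy ∧ dw gives (1) dy ∧ dz ∧ dw
  d(x*(3*w - x - 2*y)) includes (∂/∂x)(x*(3*w - x - 2*y)) dx = (3*w - 2*x - 2*y) dx, which multiplied by dz ∧ dw gives (3*w - 2*x - 2*y) dx ∧ dz ∧ dw
  d(x*(3*w - x - 2*y)) includes (∂/∂y)(x*(3*w - x - 2*y)) dy = (-2*x) dy, which multiplied by dz ∧ dw gives (-2*x) dy ∧ dz ∧ dw
Collecting like 3-forms: d(omega) = (y - 2*z) dx ∧ dy ∧ dz + (3*w - 2*x - 2*y + z) dx ∧ dz ∧ dw + (1 - 2*x) dy ∧ dz ∧ dw.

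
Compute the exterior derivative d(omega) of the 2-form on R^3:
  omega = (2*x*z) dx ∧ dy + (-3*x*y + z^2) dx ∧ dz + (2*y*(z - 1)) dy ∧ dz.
d(omega) = (5*x) dx ∧ dy ∧ dz

For a 2-form omega = sum_{i<j} g_{ij} dx_i ∧ dx_j, the exterior derivative is
  d(omega) = sum_{i<j} d(g_{ij}) ∧ dx_i ∧ dx_j = sum_{i<j, k} (∂g_{ij}/∂x_k) dx_k ∧ dx_i ∧ dx_j.
Expand each term, using dx_k ∧ dx_i ∧ dx_j = sgn(permutation) dx_{(a)} ∧ dx_{(b)} ∧ dx_{(c)} with (a < b < c) sorted:
  d(2*x*z) includes (∂/∂z)(2*x*z) dz = (2*x) dz, which multiplied by dx ∧ dy gives (2*x) dx ∧ dy ∧ dz
  d(-3*x*y + z^2) includes (∂/∂y)(-3*x*y + z^2) dy = (-3*x) dy, which multiplied by dx ∧ dz gives (3*x) dx ∧ dy ∧ dz
Collecting like 3-forms: d(omega) = (5*x) dx ∧ dy ∧ dz.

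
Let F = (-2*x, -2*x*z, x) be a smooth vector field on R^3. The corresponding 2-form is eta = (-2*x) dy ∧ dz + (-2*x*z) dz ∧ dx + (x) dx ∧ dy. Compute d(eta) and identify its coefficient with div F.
d(eta) = (-2) dx ∧ dy ∧ dz; div F = -2

For a 2-form in R^3 of the form above, applying d gives a 3-form with coefficient ∂P/∂x + ∂Q/∂y + ∂R/∂z:
  ∂P/∂x = -2
  ∂Q/∂y = 0
  ∂R/∂z = 0
Sum = -2, which is exactly div F.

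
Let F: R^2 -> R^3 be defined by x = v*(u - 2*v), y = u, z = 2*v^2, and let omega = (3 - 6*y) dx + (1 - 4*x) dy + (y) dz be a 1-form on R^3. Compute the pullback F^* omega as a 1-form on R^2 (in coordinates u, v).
F^* omega = (-10*u*v + 8*v^2 + 3*v + 1) du + (-6*u^2 + 28*u*v + 3*u - 12*v) dv

Using F^*(f dg) = (f ∘ F) d(g ∘ F), substitute each coordinate x_i by F_i(u, v) in f_i, and replace dx_i by d F_i = (∂F_i/∂u) du + (∂F_i/∂v) dv.
  For the x component: f_1(F) = 3 - 6*u; d F_1 = (v) du + (u - 4*v) dv
  For the y component: f_2(F) = -4*u*v + 8*v^2 + 1; d F_2 = (1) du + (0) dv
  For the z component: f_3(F) = u; d F_3 = (0) du + (4*v) dv
Combining and collecting du, dv coefficients:
  coeff of du: -10*u*v + 8*v^2 + 3*v + 1
  coeff of dv: -6*u^2 + 28*u*v + 3*u - 12*v
F^* omega = (-10*u*v + 8*v^2 + 3*v + 1) du + (-6*u^2 + 28*u*v + 3*u - 12*v) dv.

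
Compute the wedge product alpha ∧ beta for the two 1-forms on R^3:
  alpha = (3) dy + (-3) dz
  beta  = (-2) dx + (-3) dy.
alpha ∧ beta = (6) dx ∧ dy + (-6) dx ∧ dz + (-9) dy ∧ dz

Distribute the wedge, using dx_i ∧ dx_j = -dx_j ∧ dx_i and dx_i ∧ dx_i = 0. For each pair (i, j) with i < j, the coefficient of dx_i ∧ dx_j in alpha ∧ beta is (alpha_i * beta_j - alpha_j * beta_i). Collecting: alpha ∧ beta = (6) dx ∧ dy + (-6) dx ∧ dz + (-9) dy ∧ dz.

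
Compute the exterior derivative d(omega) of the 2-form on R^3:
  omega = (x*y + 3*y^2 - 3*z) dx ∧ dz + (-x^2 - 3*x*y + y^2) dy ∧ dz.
d(omega) = (-3*x - 9*y) dx ∧ dy ∧ dz

For a 2-form omega = sum_{i<j} g_{ij} dx_i ∧ dx_j, the exterior derivative is
  d(omega) = sum_{i<j} d(g_{ij}) ∧ dx_i ∧ dx_j = sum_{i<j, k} (∂g_{ij}/∂x_k) dx_k ∧ dx_i ∧ dx_j.
Expand each term, using dx_k ∧ dx_i ∧ dx_j = sgn(permutation) dx_{(a)} ∧ dx_{(b)} ∧ dx_{(c)} with (a < b < c) sorted:
  d(x*y + 3*y^2 - 3*z) includes (∂/∂y)(x*y + 3*y^2 - 3*z) dy = (x + 6*y) dy, which multiplied by dx ∧ dz gives (-x - 6*y) dx ∧ dy ∧ dz
  d(-x^2 - 3*x*y + y^2) includes (∂/∂x)(-x^2 - 3*x*y + y^2) dx = (-2*x - 3*y) dx, which multiplied by dy ∧ dz gives (-2*x - 3*y) dx ∧ dy ∧ dz
Collecting like 3-forms: d(omega) = (-3*x - 9*y) dx ∧ dy ∧ dz.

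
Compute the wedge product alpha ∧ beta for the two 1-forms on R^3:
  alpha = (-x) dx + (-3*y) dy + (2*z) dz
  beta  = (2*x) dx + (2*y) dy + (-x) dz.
alpha ∧ beta = (4*x*y) dx ∧ dy + (x*(x - 4*z)) dx ∧ dz + (y*(3*x - 4*z)) dy ∧ dz

Distribute the wedge, using dx_i ∧ dx_j = -dx_j ∧ dx_i and dx_i ∧ dx_i = 0. For each pair (i, j) with i < j, the coefficient of dx_i ∧ dx_j in alpha ∧ beta is (alpha_i * beta_j - alpha_j * beta_i). Collecting: alpha ∧ beta = (4*x*y) dx ∧ dy + (x*(x - 4*z)) dx ∧ dz + (y*(3*x - 4*z)) dy ∧ dz.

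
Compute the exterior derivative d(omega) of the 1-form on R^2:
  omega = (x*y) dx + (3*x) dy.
d(omega) = (3 - x) dx ∧ dy

For a 1-form omega = sum_i f_i dx_i, the exterior derivative is
  d(omega) = sum_{i < j} (∂f_j/∂x_i - ∂f_i/∂x_j) dx_i ∧ dx_j.
  coefficient of dx ∧ dy: ∂f_2/∂x - ∂f_1/∂y = ∂(3*x)/∂x - ∂(x*y)/∂y = 3 - x
Assembling: d(omega) = (3 - x) dx ∧ dy.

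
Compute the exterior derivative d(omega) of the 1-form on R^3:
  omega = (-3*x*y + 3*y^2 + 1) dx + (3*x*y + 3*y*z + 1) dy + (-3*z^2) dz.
d(omega) = (3*x - 3*y) dx ∧ dy + (-3*y) dy ∧ dz

For a 1-form omega = sum_i f_i dx_i, the exterior derivative is
  d(omega) = sum_{i < j} (∂f_j/∂x_i - ∂f_i/∂x_j) dx_i ∧ dx_j.
  coefficient of dx ∧ dy: ∂f_2/∂x - ∂f_1/∂y = ∂(3*x*y + 3*y*z + 1)/∂x - ∂(-3*x*y + 3*y^2 + 1)/∂y = 3*x - 3*y
  coefficient of dy ∧ dz: ∂f_3/∂y - ∂f_2/∂z = ∂(-3*z^2)/∂y - ∂(3*x*y + 3*y*z + 1)/∂z = -3*y
Assembling: d(omega) = (3*x - 3*y) dx ∧ dy + (-3*y) dy ∧ dz.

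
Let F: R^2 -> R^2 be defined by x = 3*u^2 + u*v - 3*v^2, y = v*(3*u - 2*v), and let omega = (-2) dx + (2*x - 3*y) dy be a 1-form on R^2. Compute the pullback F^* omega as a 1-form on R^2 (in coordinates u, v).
F^* omega = (18*u^2*v - 21*u*v^2 - 12*u - 2*v) du + (18*u^3 - 45*u^2*v + 28*u*v^2 - 2*u + 12*v) dv

Using F^*(f dg) = (f ∘ F) d(g ∘ F), substitute each coordinate x_i by F_i(u, v) in f_i, and replace dx_i by d F_i = (∂F_i/∂u) du + (∂F_i/∂v) dv.
  For the x component: f_1(F) = -2; d F_1 = (6*u + v) du + (u - 6*v) dv
  For the y component: f_2(F) = u*(6*u - 7*v); d F_2 = (3*v) du + (3*u - 4*v) dv
Combining and collecting du, dv coefficients:
  coeff of du: 18*u^2*v - 21*u*v^2 - 12*u - 2*v
  coeff of dv: 18*u^3 - 45*u^2*v + 28*u*v^2 - 2*u + 12*v
F^* omega = (18*u^2*v - 21*u*v^2 - 12*u - 2*v) du + (18*u^3 - 45*u^2*v + 28*u*v^2 - 2*u + 12*v) dv.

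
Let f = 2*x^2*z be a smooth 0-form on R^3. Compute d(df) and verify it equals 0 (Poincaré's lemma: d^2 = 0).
d(df) = 0

Step 1: df = sum_i (∂f/∂x_i) dx_i = (4*x*z) dx + (0) dy + (2*x^2) dz.
Step 2: Apply d again. Using the 1-form formula, the coefficient of dx ∧ dy in d(df) is ∂^2 f/∂x ∂y - ∂^2 f/∂y ∂x = (0) - (0) = 0 (equality of mixed partials for smooth f).
Similarly for dx ∧ dz and dy ∧ dz — all coefficients vanish. So d(df) = 0.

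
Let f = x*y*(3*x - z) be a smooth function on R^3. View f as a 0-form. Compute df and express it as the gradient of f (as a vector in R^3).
df = (y*(6*x - z)) dx + (x*(3*x - z)) dy + (-x*y) dz; grad f = (y*(6*x - z), x*(3*x - z), -x*y)

For a 0-form f, d f = (∂f/∂x) dx + (∂f/∂y) dy + (∂f/∂z) dz. The components of the vector representation are exactly the entries of grad f in Cartesian coordinates:
  ∂f/∂x = y*(6*x - z)
  ∂f/∂y = x*(3*x - z)
  ∂f/∂z = -x*y.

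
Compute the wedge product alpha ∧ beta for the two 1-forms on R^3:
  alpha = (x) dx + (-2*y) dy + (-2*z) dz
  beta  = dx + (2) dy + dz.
alpha ∧ beta = (2*x + 2*y) dx ∧ dy + (x + 2*z) dx ∧ dz + (-2*y + 4*z) dy ∧ dz

Distribute the wedge, using dx_i ∧ dx_j = -dx_j ∧ dx_i and dx_i ∧ dx_i = 0. For each pair (i, j) with i < j, the coefficient of dx_i ∧ dx_j in alpha ∧ beta is (alpha_i * beta_j - alpha_j * beta_i). Collecting: alpha ∧ beta = (2*x + 2*y) dx ∧ dy + (x + 2*z) dx ∧ dz + (-2*y + 4*z) dy ∧ dz.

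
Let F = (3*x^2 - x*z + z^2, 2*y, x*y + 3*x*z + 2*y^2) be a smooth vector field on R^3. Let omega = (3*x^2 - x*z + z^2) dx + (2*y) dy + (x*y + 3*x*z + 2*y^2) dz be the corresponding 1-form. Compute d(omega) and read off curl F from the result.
d(omega) = (x + 4*y) dy ∧ dz + (-x - y - z) dz ∧ dx + (0) dx ∧ dy; curl F = (x + 4*y, -x - y - z, 0)

d omega = sum_{i<j} (∂f_j/∂x_i - ∂f_i/∂x_j) dx_i ∧ dx_j. Under the identification (dy ∧ dz, dz ∧ dx, dx ∧ dy) ↔ (e_x, e_y, e_z), the coefficients are exactly the components of curl F. Compute:
  ∂R/∂y - ∂Q/∂z = (x + 4*y) - (0) = x + 4*y
  ∂P/∂z - ∂R/∂x = (-x + 2*z) - (y + 3*z) = -x - y - z
  ∂Q/∂x - ∂P/∂y = (0) - (0) = 0.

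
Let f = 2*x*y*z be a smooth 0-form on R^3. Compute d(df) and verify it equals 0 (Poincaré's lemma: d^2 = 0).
d(df) = 0

Step 1: df = sum_i (∂f/∂x_i) dx_i = (2*y*z) dx + (2*x*z) dy + (2*x*y) dz.
Step 2: Apply d again. Using the 1-form formula, the coefficient of dx ∧ dy in d(df) is ∂^2 f/∂x ∂y - ∂^2 f/∂y ∂x = (2*z) - (2*z) = 0 (equality of mixed partials for smooth f).
Similarly for dx ∧ dz and dy ∧ dz — all coefficients vanish. So d(df) = 0.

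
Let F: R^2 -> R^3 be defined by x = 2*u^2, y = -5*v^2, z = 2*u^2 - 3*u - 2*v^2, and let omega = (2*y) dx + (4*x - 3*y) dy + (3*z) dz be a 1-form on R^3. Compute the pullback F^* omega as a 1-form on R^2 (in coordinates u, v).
F^* omega = (24*u^3 - 54*u^2 - 64*u*v^2 + 27*u + 18*v^2) du + (2*v*(-52*u^2 + 18*u - 63*v^2)) dv

Using F^*(f dg) = (f ∘ F) d(g ∘ F), substitute each coordinate x_i by F_i(u, v) in f_i, and replace dx_i by d F_i = (∂F_i/∂u) du + (∂F_i/∂v) dv.
  For the x component: f_1(F) = -10*v^2; d F_1 = (4*u) du + (0) dv
  For the y component: f_2(F) = 8*u^2 + 15*v^2; d F_2 = (0) du + (-10*v) dv
  For the z component: f_3(F) = 6*u^2 - 9*u - 6*v^2; d F_3 = (4*u - 3) du + (-4*v) dv
Combining and collecting du, dv coefficients:
  coeff of du: 24*u^3 - 54*u^2 - 64*u*v^2 + 27*u + 18*v^2
  coeff of dv: 2*v*(-52*u^2 + 18*u - 63*v^2)
F^* omega = (24*u^3 - 54*u^2 - 64*u*v^2 + 27*u + 18*v^2) du + (2*v*(-52*u^2 + 18*u - 63*v^2)) dv.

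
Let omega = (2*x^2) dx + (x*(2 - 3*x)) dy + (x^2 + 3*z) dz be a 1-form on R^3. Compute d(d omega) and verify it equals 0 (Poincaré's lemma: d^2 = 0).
d(d omega) = 0

Step 1: d omega = sum_{i<j} (∂f_j/∂x_i - ∂f_i/∂x_j) dx_i ∧ dx_j:
  coeff of dx ∧ dy: 2 - 6*x
  coeff of dx ∧ dz: 2*x
  coeff of dy ∧ dz: 0
Step 2: Apply d again to each 2-form coefficient. The only possible 3-form in R^3 is dx ∧ dy ∧ dz, with coefficient
  ∂(coeff of dy∧dz)/∂x - ∂(coeff of dx∧dz)/∂y + ∂(coeff of dx∧dy)/∂z
  = ∂/∂x (0) - ∂/∂y (2*x) + ∂/∂z (2 - 6*x).
Each of these terms simplifies to sums of mixed partials that cancel in pairs. The result is 0 (by equality of mixed partials for smooth functions — Schwarz / Clairaut).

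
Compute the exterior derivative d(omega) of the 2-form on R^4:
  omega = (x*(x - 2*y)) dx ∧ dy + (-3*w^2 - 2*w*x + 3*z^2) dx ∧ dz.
d(omega) = (-6*w - 2*x) dx ∧ dz ∧ dw

For a 2-form omega = sum_{i<j} g_{ij} dx_i ∧ dx_j, the exterior derivative is
  d(omega) = sum_{i<j} d(g_{ij}) ∧ dx_i ∧ dx_j = sum_{i<j, k} (∂g_{ij}/∂x_k) dx_k ∧ dx_i ∧ dx_j.
Expand each term, using dx_k ∧ dx_i ∧ dx_j = sgn(permutation) dx_{(a)} ∧ dx_{(b)} ∧ dx_{(c)} with (a < b < c) sorted:
  d(-3*w^2 - 2*w*x + 3*z^2) includes (∂/∂w)(-3*w^2 - 2*w*x + 3*z^2) dw = (-6*w - 2*x) dw, which multiplied by dx ∧ dz gives (-6*w - 2*x) dx ∧ dz ∧ dw
Collecting like 3-forms: d(omega) = (-6*w - 2*x) dx ∧ dz ∧ dw.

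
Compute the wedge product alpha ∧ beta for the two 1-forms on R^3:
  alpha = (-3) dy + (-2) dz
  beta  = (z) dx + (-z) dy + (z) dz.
alpha ∧ beta = (3*z) dx ∧ dy + (-5*z) dy ∧ dz + (2*z) dx ∧ dz

Distribute the wedge, using dx_i ∧ dx_j = -dx_j ∧ dx_i and dx_i ∧ dx_i = 0. For each pair (i, j) with i < j, the coefficient of dx_i ∧ dx_j in alpha ∧ beta is (alpha_i * beta_j - alpha_j * beta_i). Collecting: alpha ∧ beta = (3*z) dx ∧ dy + (-5*z) dy ∧ dz + (2*z) dx ∧ dz.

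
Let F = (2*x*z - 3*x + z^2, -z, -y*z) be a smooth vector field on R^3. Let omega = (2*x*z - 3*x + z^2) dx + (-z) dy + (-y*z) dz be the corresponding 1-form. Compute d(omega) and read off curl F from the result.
d(omega) = (1 - z) dy ∧ dz + (2*x + 2*z) dz ∧ dx + (0) dx ∧ dy; curl F = (1 - z, 2*x + 2*z, 0)

d omega = sum_{i<j} (∂f_j/∂x_i - ∂f_i/∂x_j) dx_i ∧ dx_j. Under the identification (dy ∧ dz, dz ∧ dx, dx ∧ dy) ↔ (e_x, e_y, e_z), the coefficients are exactly the components of curl F. Compute:
  ∂R/∂y - ∂Q/∂z = (-z) - (-1) = 1 - z
  ∂P/∂z - ∂R/∂x = (2*x + 2*z) - (0) = 2*x + 2*z
  ∂Q/∂x - ∂P/∂y = (0) - (0) = 0.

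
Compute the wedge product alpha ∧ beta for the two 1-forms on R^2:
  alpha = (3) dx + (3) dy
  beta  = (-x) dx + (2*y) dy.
alpha ∧ beta = (3*x + 6*y) dx ∧ dy

Distribute the wedge, using dx_i ∧ dx_j = -dx_j ∧ dx_i and dx_i ∧ dx_i = 0. For each pair (i, j) with i < j, the coefficient of dx_i ∧ dx_j in alpha ∧ beta is (alpha_i * beta_j - alpha_j * beta_i). Collecting: alpha ∧ beta = (3*x + 6*y) dx ∧ dy.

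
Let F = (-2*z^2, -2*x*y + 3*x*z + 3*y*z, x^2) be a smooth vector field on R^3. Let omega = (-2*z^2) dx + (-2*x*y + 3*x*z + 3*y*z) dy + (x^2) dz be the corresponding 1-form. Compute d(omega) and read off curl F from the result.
d(omega) = (-3*x - 3*y) dy ∧ dz + (-2*x - 4*z) dz ∧ dx + (-2*y + 3*z) dx ∧ dy; curl F = (-3*x - 3*y, -2*x - 4*z, -2*y + 3*z)

d omega = sum_{i<j} (∂f_j/∂x_i - ∂f_i/∂x_j) dx_i ∧ dx_j. Under the identification (dy ∧ dz, dz ∧ dx, dx ∧ dy) ↔ (e_x, e_y, e_z), the coefficients are exactly the components of curl F. Compute:
  ∂R/∂y - ∂Q/∂z = (0) - (3*x + 3*y) = -3*x - 3*y
  ∂P/∂z - ∂R/∂x = (-4*z) - (2*x) = -2*x - 4*z
  ∂Q/∂x - ∂P/∂y = (-2*y + 3*z) - (0) = -2*y + 3*z.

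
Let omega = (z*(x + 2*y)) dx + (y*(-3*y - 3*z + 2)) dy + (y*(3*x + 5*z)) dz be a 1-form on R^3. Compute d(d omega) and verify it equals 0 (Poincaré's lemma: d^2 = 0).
d(d omega) = 0

Step 1: d omega = sum_{i<j} (∂f_j/∂x_i - ∂f_i/∂x_j) dx_i ∧ dx_j:
  coeff of dx ∧ dy: -2*z
  coeff of dx ∧ dz: -x + y
  coeff of dy ∧ dz: 3*x + 3*y + 5*z
Step 2: Apply d again to each 2-form coefficient. The only possible 3-form in R^3 is dx ∧ dy ∧ dz, with coefficient
  ∂(coeff of dy∧dz)/∂x - ∂(coeff of dx∧dz)/∂y + ∂(coeff of dx∧dy)/∂z
  = ∂/∂x (3*x + 3*y + 5*z) - ∂/∂y (-x + y) + ∂/∂z (-2*z).
Each of these terms simplifies to sums of mixed partials that cancel in pairs. The result is 0 (by equality of mixed partials for smooth functions — Schwarz / Clairaut).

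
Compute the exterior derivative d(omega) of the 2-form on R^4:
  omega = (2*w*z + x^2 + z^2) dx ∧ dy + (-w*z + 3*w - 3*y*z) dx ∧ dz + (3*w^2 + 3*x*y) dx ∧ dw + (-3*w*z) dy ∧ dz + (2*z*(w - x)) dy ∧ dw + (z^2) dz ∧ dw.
d(omega) = (2*w + 5*z) dx ∧ dy ∧ dz + (-3*x) dx ∧ dy ∧ dw + (3 - z) dx ∧ dz ∧ dw + (-2*w + 2*x - 3*z) dy ∧ dz ∧ dw

For a 2-form omega = sum_{i<j} g_{ij} dx_i ∧ dx_j, the exterior derivative is
  d(omega) = sum_{i<j} d(g_{ij}) ∧ dx_i ∧ dx_j = sum_{i<j, k} (∂g_{ij}/∂x_k) dx_k ∧ dx_i ∧ dx_j.
Expand each term, using dx_k ∧ dx_i ∧ dx_j = sgn(permutation) dx_{(a)} ∧ dx_{(b)} ∧ dx_{(c)} with (a < b < c) sorted:
  d(2*w*z + x^2 + z^2) includes (∂/∂z)(2*w*z + x^2 + z^2) dz = (2*w + 2*z) dz, which multiplied by dx ∧ dy gives (2*w + 2*z) dx ∧ dy ∧ dz
  d(2*w*z + x^2 + z^2) includes (∂/∂w)(2*w*z + x^2 + z^2) dw = (2*z) dw, which multiplied by dx ∧ dy gives (2*z) dx ∧ dy ∧ dw
  d(-w*z + 3*w - 3*y*z) includes (∂/∂y)(-w*z + 3*w - 3*y*z) dy = (-3*z) dy, which multiplied by dx ∧ dz gives (3*z) dx ∧ dy ∧ dz
  d(-w*z + 3*w - 3*y*z) includes (∂/∂w)(-w*z + 3*w - 3*y*z) dw = (3 - z) dw, which multiplied by dx ∧ dz gives (3 - z) dx ∧ dz ∧ dw
  d(3*w^2 + 3*x*y) includes (∂/∂y)(3*w^2 + 3*x*y) dy = (3*x) dy, which multiplied by dx ∧ dw gives (-3*x) dx ∧ dy ∧ dw
  d(-3*w*z) includes (∂/∂w)(-3*w*z) dw = (-3*z) dw, which multiplied by dy ∧ dz gives (-3*z) dy ∧ dz ∧ dw
  d(2*z*(w - x)) includes (∂/∂x)(2*z*(w - x)) dx = (-2*z) dx, which multiplied by dy ∧ dw gives (-2*z) dx ∧ dy ∧ dw
  d(2*z*(w - x)) includes (∂/∂z)(2*z*(w - x)) dz = (2*w - 2*x) dz, which multiplied by dy ∧ dw gives (-2*w + 2*x) dy ∧ dz ∧ dw
Collecting like 3-forms: d(omega) = (2*w + 5*z) dx ∧ dy ∧ dz + (-3*x) dx ∧ dy ∧ dw + (3 - z) dx ∧ dz ∧ dw + (-2*w + 2*x - 3*z) dy ∧ dz ∧ dw.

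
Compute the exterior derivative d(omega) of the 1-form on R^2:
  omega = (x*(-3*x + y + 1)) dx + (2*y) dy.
d(omega) = (-x) dx ∧ dy

For a 1-form omega = sum_i f_i dx_i, the exterior derivative is
  d(omega) = sum_{i < j} (∂f_j/∂x_i - ∂f_i/∂x_j) dx_i ∧ dx_j.
  coefficient of dx ∧ dy: ∂f_2/∂x - ∂f_1/∂y = ∂(2*y)/∂x - ∂(x*(-3*x + y + 1))/∂y = -x
Assembling: d(omega) = (-x) dx ∧ dy.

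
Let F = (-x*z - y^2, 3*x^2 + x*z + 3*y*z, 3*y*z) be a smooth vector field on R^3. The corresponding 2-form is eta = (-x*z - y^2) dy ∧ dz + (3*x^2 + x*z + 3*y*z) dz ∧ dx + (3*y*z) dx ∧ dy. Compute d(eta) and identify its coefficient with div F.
d(eta) = (3*y + 2*z) dx ∧ dy ∧ dz; div F = 3*y + 2*z

For a 2-form in R^3 of the form above, applying d gives a 3-form with coefficient ∂P/∂x + ∂Q/∂y + ∂R/∂z:
  ∂P/∂x = -z
  ∂Q/∂y = 3*z
  ∂R/∂z = 3*y
Sum = 3*y + 2*z, which is exactly div F.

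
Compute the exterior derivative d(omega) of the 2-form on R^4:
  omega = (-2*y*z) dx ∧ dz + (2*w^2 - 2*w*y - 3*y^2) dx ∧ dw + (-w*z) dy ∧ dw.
d(omega) = (2*z) dx ∧ dy ∧ dz + (2*w + 6*y) dx ∧ dy ∧ dw + (w) dy ∧ dz ∧ dw

For a 2-form omega = sum_{i<j} g_{ij} dx_i ∧ dx_j, the exterior derivative is
  d(omega) = sum_{i<j} d(g_{ij}) ∧ dx_i ∧ dx_j = sum_{i<j, k} (∂g_{ij}/∂x_k) dx_k ∧ dx_i ∧ dx_j.
Expand each term, using dx_k ∧ dx_i ∧ dx_j = sgn(permutation) dx_{(a)} ∧ dx_{(b)} ∧ dx_{(c)} with (a < b < c) sorted:
  d(-2*y*z) includes (∂/∂y)(-2*y*z) dy = (-2*z) dy, which multiplied by dx ∧ dz gives (2*z) dx ∧ dy ∧ dz
  d(2*w^2 - 2*w*y - 3*y^2) includes (∂/∂y)(2*w^2 - 2*w*y - 3*y^2) dy = (-2*w - 6*y) dy, which multiplied by dx ∧ dw gives (2*w + 6*y) dx ∧ dy ∧ dw
  d(-w*z) includes (∂/∂z)(-w*z) dz = (-w) dz, which multiplied by dy ∧ dw gives (w) dy ∧ dz ∧ dw
Collecting like 3-forms: d(omega) = (2*z) dx ∧ dy ∧ dz + (2*w + 6*y) dx ∧ dy ∧ dw + (w) dy ∧ dz ∧ dw.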